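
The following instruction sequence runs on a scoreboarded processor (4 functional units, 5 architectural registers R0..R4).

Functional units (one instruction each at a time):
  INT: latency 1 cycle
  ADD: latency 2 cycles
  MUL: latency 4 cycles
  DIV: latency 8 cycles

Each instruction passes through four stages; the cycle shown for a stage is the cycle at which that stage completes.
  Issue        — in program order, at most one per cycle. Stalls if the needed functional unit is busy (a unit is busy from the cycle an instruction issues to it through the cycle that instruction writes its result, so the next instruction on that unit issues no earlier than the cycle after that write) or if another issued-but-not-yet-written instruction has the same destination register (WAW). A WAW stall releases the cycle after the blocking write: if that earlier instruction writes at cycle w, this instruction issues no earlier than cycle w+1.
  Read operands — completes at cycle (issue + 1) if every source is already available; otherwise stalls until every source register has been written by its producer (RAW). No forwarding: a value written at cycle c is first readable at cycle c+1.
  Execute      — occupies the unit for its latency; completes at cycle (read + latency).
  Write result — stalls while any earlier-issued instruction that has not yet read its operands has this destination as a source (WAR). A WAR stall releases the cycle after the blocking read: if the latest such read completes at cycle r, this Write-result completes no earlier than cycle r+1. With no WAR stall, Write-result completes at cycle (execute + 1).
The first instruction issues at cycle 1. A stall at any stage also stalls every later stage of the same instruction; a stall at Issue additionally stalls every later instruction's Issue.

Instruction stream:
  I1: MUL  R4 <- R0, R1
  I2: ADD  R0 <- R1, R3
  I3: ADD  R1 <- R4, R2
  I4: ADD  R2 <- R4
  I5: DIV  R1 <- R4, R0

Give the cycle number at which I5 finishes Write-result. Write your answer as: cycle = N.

cycle 1: I1 dispatched to MUL
cycle 2: I1 operands ready · I2 dispatched to ADD
cycle 3: I2 operands ready
cycle 5: I2 complete
cycle 6: I1 complete · R0←I2
cycle 7: R4←I1 · I3 dispatched to ADD
cycle 8: I3 operands ready
cycle 10: I3 complete
cycle 11: R1←I3
cycle 12: I4 dispatched to ADD
cycle 13: I4 operands ready · I5 dispatched to DIV
cycle 14: I5 operands ready
cycle 15: I4 complete
cycle 16: R2←I4
cycle 22: I5 complete
cycle 23: R1←I5

cycle = 23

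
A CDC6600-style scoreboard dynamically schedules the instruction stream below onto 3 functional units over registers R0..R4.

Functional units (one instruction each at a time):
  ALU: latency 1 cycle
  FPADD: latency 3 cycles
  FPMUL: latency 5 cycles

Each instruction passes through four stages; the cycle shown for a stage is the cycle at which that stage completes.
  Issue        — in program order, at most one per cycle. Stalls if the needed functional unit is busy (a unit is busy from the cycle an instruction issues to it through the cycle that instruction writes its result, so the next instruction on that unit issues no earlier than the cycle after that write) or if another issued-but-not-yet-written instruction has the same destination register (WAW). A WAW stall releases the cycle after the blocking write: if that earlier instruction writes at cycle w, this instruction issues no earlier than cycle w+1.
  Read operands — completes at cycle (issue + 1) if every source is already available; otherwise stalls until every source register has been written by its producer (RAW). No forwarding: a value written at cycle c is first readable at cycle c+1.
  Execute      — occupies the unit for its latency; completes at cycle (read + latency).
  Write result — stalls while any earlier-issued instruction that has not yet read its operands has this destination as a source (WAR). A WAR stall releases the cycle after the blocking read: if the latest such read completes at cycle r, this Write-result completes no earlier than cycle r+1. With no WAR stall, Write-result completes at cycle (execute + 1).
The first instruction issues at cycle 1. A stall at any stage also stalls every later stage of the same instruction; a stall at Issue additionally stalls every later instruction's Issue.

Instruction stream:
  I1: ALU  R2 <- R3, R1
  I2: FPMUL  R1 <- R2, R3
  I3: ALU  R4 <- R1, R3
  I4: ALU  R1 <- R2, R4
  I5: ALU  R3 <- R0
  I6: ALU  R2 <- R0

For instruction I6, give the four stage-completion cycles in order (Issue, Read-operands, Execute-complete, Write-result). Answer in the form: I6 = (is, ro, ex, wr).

I6 = (23, 24, 25, 26)

[I1] 1/2/3/4
[I2] 2/5/10/11  (RAW R2: wait I1 write@4)
[I3] 5/12/13/14  (struct: ALU busy until I1 writes@4; RAW R1: wait I2 write@11)
[I4] 15/16/17/18  (struct: ALU busy until I3 writes@14)
[I5] 19/20/21/22  (struct: ALU busy until I4 writes@18)
[I6] 23/24/25/26  (struct: ALU busy until I5 writes@22)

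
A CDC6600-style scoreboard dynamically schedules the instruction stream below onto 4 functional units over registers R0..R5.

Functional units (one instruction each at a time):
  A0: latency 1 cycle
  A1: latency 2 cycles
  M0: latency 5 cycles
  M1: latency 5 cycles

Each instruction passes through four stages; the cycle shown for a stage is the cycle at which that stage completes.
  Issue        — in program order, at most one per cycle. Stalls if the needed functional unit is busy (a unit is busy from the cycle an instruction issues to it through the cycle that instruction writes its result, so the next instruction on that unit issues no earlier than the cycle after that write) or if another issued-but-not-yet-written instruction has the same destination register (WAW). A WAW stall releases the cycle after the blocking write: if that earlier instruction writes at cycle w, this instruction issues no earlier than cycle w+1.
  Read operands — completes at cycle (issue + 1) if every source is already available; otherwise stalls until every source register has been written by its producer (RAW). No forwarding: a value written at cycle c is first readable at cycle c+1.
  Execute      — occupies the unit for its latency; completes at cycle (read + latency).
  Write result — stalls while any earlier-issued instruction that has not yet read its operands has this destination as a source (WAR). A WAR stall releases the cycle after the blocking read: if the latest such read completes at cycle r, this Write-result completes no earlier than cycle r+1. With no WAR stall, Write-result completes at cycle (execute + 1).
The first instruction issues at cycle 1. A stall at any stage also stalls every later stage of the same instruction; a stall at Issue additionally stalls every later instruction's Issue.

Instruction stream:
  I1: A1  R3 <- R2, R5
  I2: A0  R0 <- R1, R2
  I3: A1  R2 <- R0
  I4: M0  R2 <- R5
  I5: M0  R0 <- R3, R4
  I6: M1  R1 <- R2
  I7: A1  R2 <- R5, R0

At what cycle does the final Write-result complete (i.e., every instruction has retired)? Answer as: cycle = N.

cycle = 30

I1 -> (1, 2, 4, 5)
I2 -> (2, 3, 4, 5)
I3 -> (6, 7, 9, 10)  // struct: A1 busy until I1 writes@5
I4 -> (11, 12, 17, 18)  // WAW R2: wait I3 write@10
I5 -> (19, 20, 25, 26)  // struct: M0 busy until I4 writes@18
I6 -> (20, 21, 26, 27)
I7 -> (21, 27, 29, 30)  // RAW R0: wait I5 write@26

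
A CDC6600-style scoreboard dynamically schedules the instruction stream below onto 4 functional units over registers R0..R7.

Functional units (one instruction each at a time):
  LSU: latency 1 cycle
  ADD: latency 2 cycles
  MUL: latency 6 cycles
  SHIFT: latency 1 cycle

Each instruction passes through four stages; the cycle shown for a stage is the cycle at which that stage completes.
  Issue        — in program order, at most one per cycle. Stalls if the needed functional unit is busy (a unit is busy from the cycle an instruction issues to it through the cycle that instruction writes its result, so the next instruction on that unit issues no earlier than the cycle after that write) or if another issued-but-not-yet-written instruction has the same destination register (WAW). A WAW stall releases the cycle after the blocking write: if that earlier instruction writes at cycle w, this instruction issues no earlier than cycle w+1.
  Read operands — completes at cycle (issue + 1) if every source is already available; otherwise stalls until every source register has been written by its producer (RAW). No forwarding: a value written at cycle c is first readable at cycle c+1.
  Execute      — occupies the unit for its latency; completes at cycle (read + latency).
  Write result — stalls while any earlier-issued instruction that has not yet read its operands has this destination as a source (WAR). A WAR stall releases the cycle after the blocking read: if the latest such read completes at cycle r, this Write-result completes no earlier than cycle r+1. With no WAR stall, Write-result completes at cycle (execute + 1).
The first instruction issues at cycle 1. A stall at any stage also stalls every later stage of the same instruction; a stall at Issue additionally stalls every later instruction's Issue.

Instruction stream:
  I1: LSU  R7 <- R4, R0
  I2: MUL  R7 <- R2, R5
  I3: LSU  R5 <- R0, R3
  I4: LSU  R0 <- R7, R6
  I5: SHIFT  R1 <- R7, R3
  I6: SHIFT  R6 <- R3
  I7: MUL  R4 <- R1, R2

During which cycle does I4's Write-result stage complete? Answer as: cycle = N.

I1  is:1  ro:2  ex:3  wr:4
I2  is:5  ro:6  ex:12  wr:13  — WAW R7: wait I1 write@4
I3  is:6  ro:7  ex:8  wr:9
I4  is:10  ro:14  ex:15  wr:16  — struct: LSU busy until I3 writes@9, RAW R7: wait I2 write@13
I5  is:11  ro:14  ex:15  wr:16  — RAW R7: wait I2 write@13
I6  is:17  ro:18  ex:19  wr:20  — struct: SHIFT busy until I5 writes@16
I7  is:18  ro:19  ex:25  wr:26

cycle = 16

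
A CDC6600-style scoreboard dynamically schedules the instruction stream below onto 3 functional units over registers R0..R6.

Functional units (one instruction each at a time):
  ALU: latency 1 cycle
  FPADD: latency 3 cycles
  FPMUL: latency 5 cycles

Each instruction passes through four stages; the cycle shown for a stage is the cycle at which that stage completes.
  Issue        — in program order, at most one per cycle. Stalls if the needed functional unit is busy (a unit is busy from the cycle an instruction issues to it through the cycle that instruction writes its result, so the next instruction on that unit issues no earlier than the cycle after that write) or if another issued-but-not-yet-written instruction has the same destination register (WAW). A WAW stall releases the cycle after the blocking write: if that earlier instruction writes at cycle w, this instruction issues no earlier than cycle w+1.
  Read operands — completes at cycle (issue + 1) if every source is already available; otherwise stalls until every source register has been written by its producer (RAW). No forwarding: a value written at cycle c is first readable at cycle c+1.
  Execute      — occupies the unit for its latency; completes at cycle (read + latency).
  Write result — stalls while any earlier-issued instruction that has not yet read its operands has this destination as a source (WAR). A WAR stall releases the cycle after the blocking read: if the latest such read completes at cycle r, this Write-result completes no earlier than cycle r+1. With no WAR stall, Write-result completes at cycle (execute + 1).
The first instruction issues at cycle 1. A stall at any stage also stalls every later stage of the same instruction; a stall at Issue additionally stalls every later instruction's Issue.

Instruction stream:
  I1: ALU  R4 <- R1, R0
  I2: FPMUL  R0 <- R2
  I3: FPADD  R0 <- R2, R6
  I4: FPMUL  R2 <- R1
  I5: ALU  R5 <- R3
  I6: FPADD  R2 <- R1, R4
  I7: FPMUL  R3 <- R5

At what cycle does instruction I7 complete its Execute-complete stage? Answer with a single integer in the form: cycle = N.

cycle = 26

cycle 1: I1→ALU
cycle 2: I1 RO, I2→FPMUL
cycle 3: I1 EX, I2 RO
cycle 4: I1 WR R4
cycle 8: I2 EX
cycle 9: I2 WR R0
cycle 10: I3→FPADD
cycle 11: I3 RO, I4→FPMUL
cycle 12: I4 RO, I5→ALU
cycle 13: I5 RO
cycle 14: I3 EX, I5 EX
cycle 15: I3 WR R0, I5 WR R5
cycle 17: I4 EX
cycle 18: I4 WR R2
cycle 19: I6→FPADD
cycle 20: I6 RO, I7→FPMUL
cycle 21: I7 RO
cycle 23: I6 EX
cycle 24: I6 WR R2
cycle 26: I7 EX
cycle 27: I7 WR R3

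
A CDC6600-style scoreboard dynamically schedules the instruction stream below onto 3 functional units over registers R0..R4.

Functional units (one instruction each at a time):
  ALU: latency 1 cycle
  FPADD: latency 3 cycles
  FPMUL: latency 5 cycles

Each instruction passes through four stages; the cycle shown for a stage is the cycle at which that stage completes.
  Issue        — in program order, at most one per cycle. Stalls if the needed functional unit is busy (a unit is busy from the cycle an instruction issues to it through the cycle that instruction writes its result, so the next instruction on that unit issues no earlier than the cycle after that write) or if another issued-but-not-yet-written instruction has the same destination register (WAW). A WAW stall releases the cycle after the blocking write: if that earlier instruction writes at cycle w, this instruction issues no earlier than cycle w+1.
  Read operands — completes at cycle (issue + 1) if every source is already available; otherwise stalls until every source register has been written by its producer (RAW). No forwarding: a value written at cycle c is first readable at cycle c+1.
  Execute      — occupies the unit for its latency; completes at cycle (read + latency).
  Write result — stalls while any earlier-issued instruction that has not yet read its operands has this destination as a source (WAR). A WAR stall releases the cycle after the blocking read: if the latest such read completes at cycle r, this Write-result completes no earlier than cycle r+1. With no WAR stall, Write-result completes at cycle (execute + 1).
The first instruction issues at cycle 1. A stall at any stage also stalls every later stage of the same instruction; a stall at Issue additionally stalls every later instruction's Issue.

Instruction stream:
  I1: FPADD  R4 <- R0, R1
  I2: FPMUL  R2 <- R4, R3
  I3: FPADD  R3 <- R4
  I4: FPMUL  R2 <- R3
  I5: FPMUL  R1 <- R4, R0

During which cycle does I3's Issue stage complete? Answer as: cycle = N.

  I1 | 1 | 2 | 5 | 6
  I2 | 2 | 7 | 12 | 13   RAW R4: wait I1 write@6
  I3 | 7 | 8 | 11 | 12   struct: FPADD busy until I1 writes@6
  I4 | 14 | 15 | 20 | 21   struct: FPMUL busy until I2 writes@13
  I5 | 22 | 23 | 28 | 29   struct: FPMUL busy until I4 writes@21

cycle = 7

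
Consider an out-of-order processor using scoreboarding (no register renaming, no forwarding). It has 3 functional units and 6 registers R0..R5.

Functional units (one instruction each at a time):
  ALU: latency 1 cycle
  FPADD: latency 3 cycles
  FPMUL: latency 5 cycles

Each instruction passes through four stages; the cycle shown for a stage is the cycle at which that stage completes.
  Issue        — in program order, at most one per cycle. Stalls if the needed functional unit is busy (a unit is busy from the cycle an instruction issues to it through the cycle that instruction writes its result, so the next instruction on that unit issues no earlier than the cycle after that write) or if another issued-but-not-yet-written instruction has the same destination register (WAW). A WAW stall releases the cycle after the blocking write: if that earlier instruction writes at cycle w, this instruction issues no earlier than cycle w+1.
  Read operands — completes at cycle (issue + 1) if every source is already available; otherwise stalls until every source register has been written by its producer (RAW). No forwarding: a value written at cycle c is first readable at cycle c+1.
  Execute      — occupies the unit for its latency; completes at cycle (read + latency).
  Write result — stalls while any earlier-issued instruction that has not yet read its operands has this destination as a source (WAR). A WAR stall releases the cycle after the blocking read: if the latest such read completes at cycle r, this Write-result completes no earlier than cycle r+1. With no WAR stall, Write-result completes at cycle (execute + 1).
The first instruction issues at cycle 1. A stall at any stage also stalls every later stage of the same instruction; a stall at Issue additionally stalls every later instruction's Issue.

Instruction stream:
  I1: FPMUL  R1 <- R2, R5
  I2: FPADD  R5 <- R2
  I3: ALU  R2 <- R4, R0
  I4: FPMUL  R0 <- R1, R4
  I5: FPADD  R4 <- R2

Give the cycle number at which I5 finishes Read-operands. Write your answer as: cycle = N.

cycle = 11

[1] issue I1 (FPMUL)
[2] I1 read-ops; issue I2 (FPADD)
[3] I2 read-ops; issue I3 (ALU)
[4] I3 read-ops
[5] I3 finished on ALU
[6] I2 finished on FPADD; I3→R2
[7] I1 finished on FPMUL; I2→R5
[8] I1→R1
[9] issue I4 (FPMUL)
[10] I4 read-ops; issue I5 (FPADD)
[11] I5 read-ops
[14] I5 finished on FPADD
[15] I4 finished on FPMUL; I5→R4
[16] I4→R0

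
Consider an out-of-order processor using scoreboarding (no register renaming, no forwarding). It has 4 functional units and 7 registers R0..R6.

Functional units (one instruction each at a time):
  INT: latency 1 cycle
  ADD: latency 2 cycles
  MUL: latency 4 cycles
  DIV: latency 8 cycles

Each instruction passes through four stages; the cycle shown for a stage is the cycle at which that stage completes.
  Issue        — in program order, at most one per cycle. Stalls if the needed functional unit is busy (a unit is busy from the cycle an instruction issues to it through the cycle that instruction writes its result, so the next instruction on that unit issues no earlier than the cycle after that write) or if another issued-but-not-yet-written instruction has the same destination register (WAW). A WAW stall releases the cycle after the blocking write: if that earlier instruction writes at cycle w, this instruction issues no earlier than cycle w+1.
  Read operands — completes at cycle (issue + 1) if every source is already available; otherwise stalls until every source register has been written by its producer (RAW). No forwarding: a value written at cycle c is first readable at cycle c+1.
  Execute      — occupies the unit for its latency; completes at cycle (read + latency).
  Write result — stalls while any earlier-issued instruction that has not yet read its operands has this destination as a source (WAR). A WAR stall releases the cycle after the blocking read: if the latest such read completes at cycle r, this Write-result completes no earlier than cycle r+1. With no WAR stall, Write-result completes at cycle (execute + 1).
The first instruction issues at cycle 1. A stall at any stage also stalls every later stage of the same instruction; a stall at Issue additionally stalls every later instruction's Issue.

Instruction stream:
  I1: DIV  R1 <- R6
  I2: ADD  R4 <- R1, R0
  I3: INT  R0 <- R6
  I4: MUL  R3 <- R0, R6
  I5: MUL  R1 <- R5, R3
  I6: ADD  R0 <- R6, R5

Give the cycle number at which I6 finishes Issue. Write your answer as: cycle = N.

t=1  issue I1 (DIV)
t=2  I1 read-ops · issue I2 (ADD)
t=3  issue I3 (INT)
t=4  I3 read-ops · issue I4 (MUL)
t=5  I3 finished on INT
t=10  I1 finished on DIV
t=11  I1→R1
t=12  I2 read-ops
t=13  I3→R0
t=14  I2 finished on ADD · I4 read-ops
t=15  I2→R4
t=18  I4 finished on MUL
t=19  I4→R3
t=20  issue I5 (MUL)
t=21  I5 read-ops · issue I6 (ADD)
t=22  I6 read-ops
t=24  I6 finished on ADD
t=25  I5 finished on MUL · I6→R0
t=26  I5→R1

cycle = 21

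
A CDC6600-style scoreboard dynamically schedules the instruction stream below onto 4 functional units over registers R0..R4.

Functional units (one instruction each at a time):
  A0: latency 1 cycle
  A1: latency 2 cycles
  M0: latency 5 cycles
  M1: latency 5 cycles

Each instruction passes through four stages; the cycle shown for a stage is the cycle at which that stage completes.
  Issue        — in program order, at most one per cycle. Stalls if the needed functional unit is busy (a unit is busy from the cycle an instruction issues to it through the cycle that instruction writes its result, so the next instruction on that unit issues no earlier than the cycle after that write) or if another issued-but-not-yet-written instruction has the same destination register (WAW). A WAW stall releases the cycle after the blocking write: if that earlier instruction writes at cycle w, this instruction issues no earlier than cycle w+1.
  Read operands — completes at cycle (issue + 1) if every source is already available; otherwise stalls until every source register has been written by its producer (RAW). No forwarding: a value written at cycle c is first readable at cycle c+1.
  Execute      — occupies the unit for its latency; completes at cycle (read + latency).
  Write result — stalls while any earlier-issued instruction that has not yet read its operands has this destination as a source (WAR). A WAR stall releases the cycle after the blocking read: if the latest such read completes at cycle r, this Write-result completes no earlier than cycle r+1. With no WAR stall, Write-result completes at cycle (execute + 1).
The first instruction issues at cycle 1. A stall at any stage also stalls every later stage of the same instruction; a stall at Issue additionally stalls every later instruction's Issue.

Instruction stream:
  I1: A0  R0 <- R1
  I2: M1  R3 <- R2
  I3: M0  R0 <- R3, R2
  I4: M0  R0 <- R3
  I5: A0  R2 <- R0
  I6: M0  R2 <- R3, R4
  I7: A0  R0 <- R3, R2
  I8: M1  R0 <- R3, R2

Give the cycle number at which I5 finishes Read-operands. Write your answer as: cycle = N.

cycle = 25

[1] issue I1 (A0)
[2] I1 read-ops · issue I2 (M1)
[3] I1 finished on A0 · I2 read-ops
[4] I1→R0
[5] issue I3 (M0)
[8] I2 finished on M1
[9] I2→R3
[10] I3 read-ops
[15] I3 finished on M0
[16] I3→R0
[17] issue I4 (M0)
[18] I4 read-ops · issue I5 (A0)
[23] I4 finished on M0
[24] I4→R0
[25] I5 read-ops
[26] I5 finished on A0
[27] I5→R2
[28] issue I6 (M0)
[29] I6 read-ops · issue I7 (A0)
[34] I6 finished on M0
[35] I6→R2
[36] I7 read-ops
[37] I7 finished on A0
[38] I7→R0
[39] issue I8 (M1)
[40] I8 read-ops
[45] I8 finished on M1
[46] I8→R0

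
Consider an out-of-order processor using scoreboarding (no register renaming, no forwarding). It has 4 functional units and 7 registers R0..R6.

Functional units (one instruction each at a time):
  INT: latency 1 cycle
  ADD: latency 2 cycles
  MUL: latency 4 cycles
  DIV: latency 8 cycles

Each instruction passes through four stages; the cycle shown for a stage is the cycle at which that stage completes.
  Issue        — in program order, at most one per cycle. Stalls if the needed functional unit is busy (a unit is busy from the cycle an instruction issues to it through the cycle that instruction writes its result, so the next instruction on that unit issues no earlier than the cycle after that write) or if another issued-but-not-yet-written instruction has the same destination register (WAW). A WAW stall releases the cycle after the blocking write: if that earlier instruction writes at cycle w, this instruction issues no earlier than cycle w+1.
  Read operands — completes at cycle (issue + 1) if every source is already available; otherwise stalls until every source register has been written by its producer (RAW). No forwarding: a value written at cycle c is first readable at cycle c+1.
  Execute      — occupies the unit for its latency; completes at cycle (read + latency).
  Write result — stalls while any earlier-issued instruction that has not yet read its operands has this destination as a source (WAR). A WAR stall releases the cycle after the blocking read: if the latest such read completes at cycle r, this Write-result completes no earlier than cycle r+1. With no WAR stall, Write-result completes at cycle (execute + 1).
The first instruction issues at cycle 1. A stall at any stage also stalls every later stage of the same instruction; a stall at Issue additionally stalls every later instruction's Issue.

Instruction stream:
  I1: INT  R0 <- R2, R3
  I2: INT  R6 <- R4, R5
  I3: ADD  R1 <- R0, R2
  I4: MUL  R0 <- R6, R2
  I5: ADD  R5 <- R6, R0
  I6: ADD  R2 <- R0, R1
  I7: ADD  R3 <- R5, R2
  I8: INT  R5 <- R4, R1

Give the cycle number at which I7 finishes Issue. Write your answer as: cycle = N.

cycle = 24

I1: IS=1 RO=2 EX=3 WR=4
I2: IS=5 RO=6 EX=7 WR=8  [struct: INT busy until I1 writes@4]
I3: IS=6 RO=7 EX=9 WR=10
I4: IS=7 RO=9 EX=13 WR=14  [RAW R6: wait I2 write@8]
I5: IS=11 RO=15 EX=17 WR=18  [struct: ADD busy until I3 writes@10; RAW R0: wait I4 write@14]
I6: IS=19 RO=20 EX=22 WR=23  [struct: ADD busy until I5 writes@18]
I7: IS=24 RO=25 EX=27 WR=28  [struct: ADD busy until I6 writes@23]
I8: IS=25 RO=26 EX=27 WR=28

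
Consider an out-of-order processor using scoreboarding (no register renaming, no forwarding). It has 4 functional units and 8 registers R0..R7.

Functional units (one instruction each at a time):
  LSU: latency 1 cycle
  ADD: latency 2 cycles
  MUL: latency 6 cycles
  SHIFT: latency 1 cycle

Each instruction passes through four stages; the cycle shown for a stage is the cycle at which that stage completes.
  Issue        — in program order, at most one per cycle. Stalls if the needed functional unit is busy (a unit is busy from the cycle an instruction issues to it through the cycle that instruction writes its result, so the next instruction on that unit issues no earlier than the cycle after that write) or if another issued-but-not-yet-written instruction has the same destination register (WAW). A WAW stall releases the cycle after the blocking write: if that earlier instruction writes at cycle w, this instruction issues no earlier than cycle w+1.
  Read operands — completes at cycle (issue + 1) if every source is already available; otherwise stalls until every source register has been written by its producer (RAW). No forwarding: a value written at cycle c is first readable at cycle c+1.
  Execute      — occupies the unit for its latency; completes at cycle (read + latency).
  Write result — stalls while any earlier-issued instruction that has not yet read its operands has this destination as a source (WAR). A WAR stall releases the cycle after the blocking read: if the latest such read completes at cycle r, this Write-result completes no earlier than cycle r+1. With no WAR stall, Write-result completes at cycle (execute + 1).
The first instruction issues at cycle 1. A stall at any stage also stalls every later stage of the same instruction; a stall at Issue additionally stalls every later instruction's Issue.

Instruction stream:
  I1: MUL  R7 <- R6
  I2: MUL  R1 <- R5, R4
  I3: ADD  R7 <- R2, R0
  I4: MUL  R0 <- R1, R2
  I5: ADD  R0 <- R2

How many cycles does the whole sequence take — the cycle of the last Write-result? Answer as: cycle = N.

  I1 | 1 | 2 | 8 | 9
  I2 | 10 | 11 | 17 | 18   struct: MUL busy until I1 writes@9
  I3 | 11 | 12 | 14 | 15
  I4 | 19 | 20 | 26 | 27   struct: MUL busy until I2 writes@18
  I5 | 28 | 29 | 31 | 32   WAW R0: wait I4 write@27

cycle = 32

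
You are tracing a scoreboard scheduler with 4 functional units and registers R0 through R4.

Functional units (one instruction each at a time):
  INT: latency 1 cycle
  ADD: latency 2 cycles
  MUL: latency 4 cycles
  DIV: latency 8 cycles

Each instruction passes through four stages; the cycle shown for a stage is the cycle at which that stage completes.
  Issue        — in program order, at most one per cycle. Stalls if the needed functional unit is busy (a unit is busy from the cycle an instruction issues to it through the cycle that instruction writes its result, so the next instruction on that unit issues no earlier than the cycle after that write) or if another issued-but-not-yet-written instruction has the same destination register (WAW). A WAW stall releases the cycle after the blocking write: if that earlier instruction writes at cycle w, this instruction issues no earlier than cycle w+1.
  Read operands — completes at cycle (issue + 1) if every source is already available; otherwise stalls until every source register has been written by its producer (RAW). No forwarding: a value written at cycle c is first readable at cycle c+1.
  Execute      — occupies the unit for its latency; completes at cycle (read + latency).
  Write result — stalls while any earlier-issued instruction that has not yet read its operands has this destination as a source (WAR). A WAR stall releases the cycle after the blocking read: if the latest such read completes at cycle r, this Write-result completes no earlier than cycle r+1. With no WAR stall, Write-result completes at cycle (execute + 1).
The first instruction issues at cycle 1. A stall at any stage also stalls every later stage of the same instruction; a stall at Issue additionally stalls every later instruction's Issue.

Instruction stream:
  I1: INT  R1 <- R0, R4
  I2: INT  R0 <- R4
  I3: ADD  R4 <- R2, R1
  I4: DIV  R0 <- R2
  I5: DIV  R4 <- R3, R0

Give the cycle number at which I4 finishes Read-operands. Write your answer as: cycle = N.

[I1] 1/2/3/4
[I2] 5/6/7/8  (struct: INT busy until I1 writes@4)
[I3] 6/7/9/10
[I4] 9/10/18/19  (WAW R0: wait I2 write@8)
[I5] 20/21/29/30  (struct: DIV busy until I4 writes@19)

cycle = 10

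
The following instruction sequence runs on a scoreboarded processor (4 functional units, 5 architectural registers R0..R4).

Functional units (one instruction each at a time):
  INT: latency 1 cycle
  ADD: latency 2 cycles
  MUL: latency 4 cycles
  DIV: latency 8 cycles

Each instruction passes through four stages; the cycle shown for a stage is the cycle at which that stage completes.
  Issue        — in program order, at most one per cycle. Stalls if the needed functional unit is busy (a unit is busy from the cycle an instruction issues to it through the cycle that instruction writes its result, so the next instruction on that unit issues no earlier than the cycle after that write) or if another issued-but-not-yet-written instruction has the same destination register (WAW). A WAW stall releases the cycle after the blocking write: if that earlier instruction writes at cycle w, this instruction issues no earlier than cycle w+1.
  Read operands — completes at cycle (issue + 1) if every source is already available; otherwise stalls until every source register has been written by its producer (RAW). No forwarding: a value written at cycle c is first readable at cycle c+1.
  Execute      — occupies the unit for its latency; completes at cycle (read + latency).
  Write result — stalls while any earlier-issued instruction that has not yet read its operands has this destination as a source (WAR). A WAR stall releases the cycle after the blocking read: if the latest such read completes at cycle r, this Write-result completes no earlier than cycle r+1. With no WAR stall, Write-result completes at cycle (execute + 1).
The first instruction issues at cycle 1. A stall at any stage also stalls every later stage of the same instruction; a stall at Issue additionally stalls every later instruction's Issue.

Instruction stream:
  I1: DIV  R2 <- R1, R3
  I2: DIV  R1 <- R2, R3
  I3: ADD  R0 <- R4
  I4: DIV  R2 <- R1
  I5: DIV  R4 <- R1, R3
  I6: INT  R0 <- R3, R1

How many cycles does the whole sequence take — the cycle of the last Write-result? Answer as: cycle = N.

I1 -> (1, 2, 10, 11)
I2 -> (12, 13, 21, 22)  // struct: DIV busy until I1 writes@11
I3 -> (13, 14, 16, 17)
I4 -> (23, 24, 32, 33)  // struct: DIV busy until I2 writes@22
I5 -> (34, 35, 43, 44)  // struct: DIV busy until I4 writes@33
I6 -> (35, 36, 37, 38)

cycle = 44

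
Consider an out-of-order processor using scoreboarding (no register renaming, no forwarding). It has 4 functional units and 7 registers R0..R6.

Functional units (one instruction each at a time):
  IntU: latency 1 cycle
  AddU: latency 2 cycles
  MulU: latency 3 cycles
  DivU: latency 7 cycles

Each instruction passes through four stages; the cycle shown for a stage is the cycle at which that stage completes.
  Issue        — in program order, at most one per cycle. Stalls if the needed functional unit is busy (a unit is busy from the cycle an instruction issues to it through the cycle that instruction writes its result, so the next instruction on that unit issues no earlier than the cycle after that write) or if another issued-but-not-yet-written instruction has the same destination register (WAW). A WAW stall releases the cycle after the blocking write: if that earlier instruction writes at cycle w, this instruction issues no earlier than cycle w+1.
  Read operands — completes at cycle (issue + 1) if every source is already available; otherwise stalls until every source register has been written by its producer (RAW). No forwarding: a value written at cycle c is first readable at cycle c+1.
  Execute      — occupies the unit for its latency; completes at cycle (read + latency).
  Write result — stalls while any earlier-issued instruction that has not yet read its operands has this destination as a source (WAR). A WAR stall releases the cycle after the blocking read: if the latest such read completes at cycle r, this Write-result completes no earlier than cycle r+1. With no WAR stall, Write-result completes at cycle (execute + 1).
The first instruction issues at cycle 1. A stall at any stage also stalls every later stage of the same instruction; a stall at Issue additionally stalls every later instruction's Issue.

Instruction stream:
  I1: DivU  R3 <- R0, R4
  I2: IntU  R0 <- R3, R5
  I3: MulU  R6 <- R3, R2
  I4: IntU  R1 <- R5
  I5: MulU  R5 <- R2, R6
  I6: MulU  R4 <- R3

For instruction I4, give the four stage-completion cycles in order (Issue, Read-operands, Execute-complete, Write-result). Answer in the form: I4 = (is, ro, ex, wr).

[1] I1→DivU
[2] I1 RO, I2→IntU
[3] I3→MulU
[9] I1 EX
[10] I1 WR R3
[11] I2 RO, I3 RO
[12] I2 EX
[13] I2 WR R0
[14] I3 EX, I4→IntU
[15] I3 WR R6, I4 RO
[16] I4 EX, I5→MulU
[17] I4 WR R1, I5 RO
[20] I5 EX
[21] I5 WR R5
[22] I6→MulU
[23] I6 RO
[26] I6 EX
[27] I6 WR R4

I4 = (14, 15, 16, 17)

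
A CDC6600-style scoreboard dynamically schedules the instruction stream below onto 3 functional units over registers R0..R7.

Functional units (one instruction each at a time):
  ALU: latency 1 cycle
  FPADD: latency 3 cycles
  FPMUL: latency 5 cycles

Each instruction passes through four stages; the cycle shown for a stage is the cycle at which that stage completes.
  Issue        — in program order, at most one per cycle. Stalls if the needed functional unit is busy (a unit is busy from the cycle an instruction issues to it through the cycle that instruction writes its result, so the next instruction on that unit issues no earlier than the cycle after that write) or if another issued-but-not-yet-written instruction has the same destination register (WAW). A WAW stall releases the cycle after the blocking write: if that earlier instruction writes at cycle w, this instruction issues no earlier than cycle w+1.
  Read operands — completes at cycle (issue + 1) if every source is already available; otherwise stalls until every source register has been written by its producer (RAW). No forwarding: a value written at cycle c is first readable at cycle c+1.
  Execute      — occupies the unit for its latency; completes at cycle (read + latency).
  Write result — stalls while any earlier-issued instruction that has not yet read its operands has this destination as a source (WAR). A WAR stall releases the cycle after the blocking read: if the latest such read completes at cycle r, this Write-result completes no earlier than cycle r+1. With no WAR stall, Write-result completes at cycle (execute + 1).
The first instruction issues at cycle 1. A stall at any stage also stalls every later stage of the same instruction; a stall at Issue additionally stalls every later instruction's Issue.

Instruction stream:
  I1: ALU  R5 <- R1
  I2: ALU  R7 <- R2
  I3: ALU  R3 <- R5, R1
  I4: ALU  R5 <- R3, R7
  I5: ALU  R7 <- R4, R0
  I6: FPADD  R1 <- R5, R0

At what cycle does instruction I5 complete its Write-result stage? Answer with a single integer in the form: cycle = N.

cycle = 20

[1] issue I1 (ALU)
[2] I1 read-ops
[3] I1 finished on ALU
[4] I1→R5
[5] issue I2 (ALU)
[6] I2 read-ops
[7] I2 finished on ALU
[8] I2→R7
[9] issue I3 (ALU)
[10] I3 read-ops
[11] I3 finished on ALU
[12] I3→R3
[13] issue I4 (ALU)
[14] I4 read-ops
[15] I4 finished on ALU
[16] I4→R5
[17] issue I5 (ALU)
[18] I5 read-ops | issue I6 (FPADD)
[19] I5 finished on ALU | I6 read-ops
[20] I5→R7
[22] I6 finished on FPADD
[23] I6→R1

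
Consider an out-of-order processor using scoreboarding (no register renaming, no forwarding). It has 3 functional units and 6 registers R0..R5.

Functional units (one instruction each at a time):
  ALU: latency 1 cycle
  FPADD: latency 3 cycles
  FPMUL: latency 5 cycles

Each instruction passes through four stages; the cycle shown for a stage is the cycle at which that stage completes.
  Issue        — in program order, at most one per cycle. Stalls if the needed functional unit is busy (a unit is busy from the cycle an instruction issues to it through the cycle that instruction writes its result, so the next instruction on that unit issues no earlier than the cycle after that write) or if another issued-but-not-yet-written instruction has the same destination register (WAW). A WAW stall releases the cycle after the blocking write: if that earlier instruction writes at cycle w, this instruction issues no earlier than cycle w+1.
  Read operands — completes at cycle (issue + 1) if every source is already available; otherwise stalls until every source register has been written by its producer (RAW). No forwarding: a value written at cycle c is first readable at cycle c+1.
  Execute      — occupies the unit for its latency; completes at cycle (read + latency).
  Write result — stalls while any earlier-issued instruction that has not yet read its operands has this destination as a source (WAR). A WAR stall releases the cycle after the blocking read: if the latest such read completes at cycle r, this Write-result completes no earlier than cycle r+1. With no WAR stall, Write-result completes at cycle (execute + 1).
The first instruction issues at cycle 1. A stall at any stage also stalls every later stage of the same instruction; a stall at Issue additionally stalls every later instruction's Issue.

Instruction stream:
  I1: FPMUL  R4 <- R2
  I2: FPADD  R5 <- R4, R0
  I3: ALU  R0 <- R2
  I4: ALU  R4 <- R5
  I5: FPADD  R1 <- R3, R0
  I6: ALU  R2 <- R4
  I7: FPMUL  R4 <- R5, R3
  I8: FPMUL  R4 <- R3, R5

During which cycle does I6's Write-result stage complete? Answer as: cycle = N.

I1: IS=1 RO=2 EX=7 WR=8
I2: IS=2 RO=9 EX=12 WR=13  [RAW R4: wait I1 write@8]
I3: IS=3 RO=4 EX=5 WR=10  [WAR R0: wait I2 read@9]
I4: IS=11 RO=14 EX=15 WR=16  [struct: ALU busy until I3 writes@10; RAW R5: wait I2 write@13]
I5: IS=14 RO=15 EX=18 WR=19  [struct: FPADD busy until I2 writes@13]
I6: IS=17 RO=18 EX=19 WR=20  [struct: ALU busy until I4 writes@16]
I7: IS=18 RO=19 EX=24 WR=25
I8: IS=26 RO=27 EX=32 WR=33  [struct: FPMUL busy until I7 writes@25]

cycle = 20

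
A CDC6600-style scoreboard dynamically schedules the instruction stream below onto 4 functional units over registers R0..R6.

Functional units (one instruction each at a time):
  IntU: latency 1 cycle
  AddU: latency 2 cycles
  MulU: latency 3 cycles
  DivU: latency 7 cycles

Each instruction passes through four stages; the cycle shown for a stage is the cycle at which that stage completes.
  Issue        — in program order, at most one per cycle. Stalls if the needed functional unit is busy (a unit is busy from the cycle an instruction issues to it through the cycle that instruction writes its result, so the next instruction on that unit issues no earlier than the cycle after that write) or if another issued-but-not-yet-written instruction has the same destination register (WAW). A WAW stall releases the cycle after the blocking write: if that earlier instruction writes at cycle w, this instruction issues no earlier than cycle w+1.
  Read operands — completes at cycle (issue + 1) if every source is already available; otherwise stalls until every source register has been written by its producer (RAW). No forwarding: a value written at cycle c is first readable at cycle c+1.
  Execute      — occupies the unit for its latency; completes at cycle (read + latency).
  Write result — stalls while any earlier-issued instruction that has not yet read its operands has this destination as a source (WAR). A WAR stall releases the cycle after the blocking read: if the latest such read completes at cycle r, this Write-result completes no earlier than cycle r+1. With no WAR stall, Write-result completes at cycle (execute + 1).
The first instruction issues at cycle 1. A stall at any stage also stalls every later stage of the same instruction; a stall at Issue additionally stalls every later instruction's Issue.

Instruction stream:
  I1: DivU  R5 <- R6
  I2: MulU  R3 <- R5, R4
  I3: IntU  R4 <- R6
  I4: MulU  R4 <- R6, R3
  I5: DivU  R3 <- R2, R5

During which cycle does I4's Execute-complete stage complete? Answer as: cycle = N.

cycle = 20

[1] I1 dispatched to DivU
[2] I1 operands ready | I2 dispatched to MulU
[3] I3 dispatched to IntU
[4] I3 operands ready
[5] I3 complete
[9] I1 complete
[10] R5←I1
[11] I2 operands ready
[12] R4←I3
[14] I2 complete
[15] R3←I2
[16] I4 dispatched to MulU
[17] I4 operands ready | I5 dispatched to DivU
[18] I5 operands ready
[20] I4 complete
[21] R4←I4
[25] I5 complete
[26] R3←I5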